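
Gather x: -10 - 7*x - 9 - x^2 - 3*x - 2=-x^2 - 10*x - 21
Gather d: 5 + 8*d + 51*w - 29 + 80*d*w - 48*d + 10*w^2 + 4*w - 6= d*(80*w - 40) + 10*w^2 + 55*w - 30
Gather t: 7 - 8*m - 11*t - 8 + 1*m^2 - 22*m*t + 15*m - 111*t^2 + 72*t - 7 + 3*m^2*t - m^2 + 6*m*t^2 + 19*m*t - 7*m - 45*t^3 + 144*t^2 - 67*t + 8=-45*t^3 + t^2*(6*m + 33) + t*(3*m^2 - 3*m - 6)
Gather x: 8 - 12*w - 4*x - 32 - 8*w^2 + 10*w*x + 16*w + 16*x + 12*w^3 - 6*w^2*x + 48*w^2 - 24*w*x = 12*w^3 + 40*w^2 + 4*w + x*(-6*w^2 - 14*w + 12) - 24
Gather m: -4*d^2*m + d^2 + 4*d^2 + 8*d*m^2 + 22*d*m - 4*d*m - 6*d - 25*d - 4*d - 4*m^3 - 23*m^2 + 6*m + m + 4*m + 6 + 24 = 5*d^2 - 35*d - 4*m^3 + m^2*(8*d - 23) + m*(-4*d^2 + 18*d + 11) + 30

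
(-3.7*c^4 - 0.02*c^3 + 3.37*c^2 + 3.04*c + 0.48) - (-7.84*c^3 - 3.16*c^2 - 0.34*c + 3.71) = -3.7*c^4 + 7.82*c^3 + 6.53*c^2 + 3.38*c - 3.23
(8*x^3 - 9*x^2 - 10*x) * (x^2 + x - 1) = 8*x^5 - x^4 - 27*x^3 - x^2 + 10*x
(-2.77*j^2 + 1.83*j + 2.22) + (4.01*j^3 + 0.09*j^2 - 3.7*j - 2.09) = 4.01*j^3 - 2.68*j^2 - 1.87*j + 0.13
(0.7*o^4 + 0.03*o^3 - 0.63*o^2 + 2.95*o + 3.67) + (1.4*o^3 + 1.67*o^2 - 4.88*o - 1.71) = 0.7*o^4 + 1.43*o^3 + 1.04*o^2 - 1.93*o + 1.96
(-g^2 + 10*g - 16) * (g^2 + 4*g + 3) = -g^4 + 6*g^3 + 21*g^2 - 34*g - 48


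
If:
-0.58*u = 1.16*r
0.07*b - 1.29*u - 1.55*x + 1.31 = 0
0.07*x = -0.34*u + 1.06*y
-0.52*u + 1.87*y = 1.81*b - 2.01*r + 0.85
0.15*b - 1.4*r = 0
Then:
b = -0.47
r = -0.05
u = 0.10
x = 0.74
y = 0.08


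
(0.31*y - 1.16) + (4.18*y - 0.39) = 4.49*y - 1.55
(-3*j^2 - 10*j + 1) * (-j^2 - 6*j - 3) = 3*j^4 + 28*j^3 + 68*j^2 + 24*j - 3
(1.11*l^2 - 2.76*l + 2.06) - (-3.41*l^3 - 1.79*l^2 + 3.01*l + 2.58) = 3.41*l^3 + 2.9*l^2 - 5.77*l - 0.52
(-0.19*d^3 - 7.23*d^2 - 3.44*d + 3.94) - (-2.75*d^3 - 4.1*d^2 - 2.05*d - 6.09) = 2.56*d^3 - 3.13*d^2 - 1.39*d + 10.03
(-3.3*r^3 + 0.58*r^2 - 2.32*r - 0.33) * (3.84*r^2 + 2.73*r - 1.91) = -12.672*r^5 - 6.7818*r^4 - 1.0224*r^3 - 8.7086*r^2 + 3.5303*r + 0.6303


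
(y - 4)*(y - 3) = y^2 - 7*y + 12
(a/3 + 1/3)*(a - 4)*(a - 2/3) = a^3/3 - 11*a^2/9 - 2*a/3 + 8/9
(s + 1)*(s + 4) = s^2 + 5*s + 4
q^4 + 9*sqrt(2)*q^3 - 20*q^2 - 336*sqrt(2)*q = q*(q - 4*sqrt(2))*(q + 6*sqrt(2))*(q + 7*sqrt(2))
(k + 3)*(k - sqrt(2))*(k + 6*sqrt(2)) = k^3 + 3*k^2 + 5*sqrt(2)*k^2 - 12*k + 15*sqrt(2)*k - 36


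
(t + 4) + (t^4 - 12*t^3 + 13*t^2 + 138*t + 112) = t^4 - 12*t^3 + 13*t^2 + 139*t + 116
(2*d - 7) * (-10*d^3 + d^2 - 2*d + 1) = -20*d^4 + 72*d^3 - 11*d^2 + 16*d - 7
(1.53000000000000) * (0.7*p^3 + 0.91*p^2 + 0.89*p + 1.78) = 1.071*p^3 + 1.3923*p^2 + 1.3617*p + 2.7234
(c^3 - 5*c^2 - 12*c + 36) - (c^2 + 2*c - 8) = c^3 - 6*c^2 - 14*c + 44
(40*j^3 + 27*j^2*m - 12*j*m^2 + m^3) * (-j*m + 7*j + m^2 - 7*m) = -40*j^4*m + 280*j^4 + 13*j^3*m^2 - 91*j^3*m + 39*j^2*m^3 - 273*j^2*m^2 - 13*j*m^4 + 91*j*m^3 + m^5 - 7*m^4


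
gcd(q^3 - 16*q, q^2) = q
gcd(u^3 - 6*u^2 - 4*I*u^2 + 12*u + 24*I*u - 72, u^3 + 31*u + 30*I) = u - 6*I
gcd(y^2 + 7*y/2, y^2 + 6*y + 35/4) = y + 7/2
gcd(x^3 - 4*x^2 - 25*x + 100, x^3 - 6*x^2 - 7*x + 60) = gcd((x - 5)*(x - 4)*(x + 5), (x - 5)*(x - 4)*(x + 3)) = x^2 - 9*x + 20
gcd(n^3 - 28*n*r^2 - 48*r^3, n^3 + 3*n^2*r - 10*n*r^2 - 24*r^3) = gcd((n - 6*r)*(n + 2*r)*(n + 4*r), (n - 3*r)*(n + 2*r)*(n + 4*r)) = n^2 + 6*n*r + 8*r^2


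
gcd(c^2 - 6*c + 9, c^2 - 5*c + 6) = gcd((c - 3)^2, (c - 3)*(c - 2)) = c - 3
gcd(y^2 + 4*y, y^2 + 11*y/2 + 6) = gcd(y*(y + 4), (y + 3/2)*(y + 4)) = y + 4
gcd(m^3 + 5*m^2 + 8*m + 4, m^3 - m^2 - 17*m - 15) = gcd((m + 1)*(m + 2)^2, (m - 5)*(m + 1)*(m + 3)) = m + 1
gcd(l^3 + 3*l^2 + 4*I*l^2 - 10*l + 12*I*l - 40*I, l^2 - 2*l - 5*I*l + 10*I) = l - 2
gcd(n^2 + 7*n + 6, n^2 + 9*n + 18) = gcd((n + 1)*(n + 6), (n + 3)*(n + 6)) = n + 6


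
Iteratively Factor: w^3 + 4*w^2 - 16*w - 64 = (w + 4)*(w^2 - 16) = (w - 4)*(w + 4)*(w + 4)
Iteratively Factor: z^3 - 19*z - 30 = (z + 3)*(z^2 - 3*z - 10) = (z - 5)*(z + 3)*(z + 2)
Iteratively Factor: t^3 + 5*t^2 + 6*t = (t + 2)*(t^2 + 3*t) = (t + 2)*(t + 3)*(t)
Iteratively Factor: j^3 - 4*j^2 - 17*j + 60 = (j - 5)*(j^2 + j - 12) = (j - 5)*(j - 3)*(j + 4)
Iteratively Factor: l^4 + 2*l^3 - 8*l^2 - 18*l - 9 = (l + 1)*(l^3 + l^2 - 9*l - 9) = (l + 1)*(l + 3)*(l^2 - 2*l - 3) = (l + 1)^2*(l + 3)*(l - 3)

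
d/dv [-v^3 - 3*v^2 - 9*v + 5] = -3*v^2 - 6*v - 9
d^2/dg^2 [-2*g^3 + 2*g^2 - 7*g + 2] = 4 - 12*g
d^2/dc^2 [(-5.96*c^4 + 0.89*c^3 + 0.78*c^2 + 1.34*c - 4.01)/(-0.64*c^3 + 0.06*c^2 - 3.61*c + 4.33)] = (-7.105427357601e-15*c^8 - 28.2043839999999*c^6 + 100.396848*c^5 + 476.553288*c^4 - 1540.216382*c^3 + 1436.722278*c^2 - 36.566658*c + 31.293678)/(0.262144*c^9 - 0.073728*c^8 + 4.44288*c^7 - 6.152664*c^6 + 26.058252*c^5 - 62.416734*c^4 + 88.671037*c^3 - 172.661781*c^2 + 203.050587*c - 81.182737)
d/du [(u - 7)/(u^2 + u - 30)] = (u^2 + u - (u - 7)*(2*u + 1) - 30)/(u^2 + u - 30)^2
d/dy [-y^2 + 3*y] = 3 - 2*y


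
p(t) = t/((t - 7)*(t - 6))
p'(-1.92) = 0.01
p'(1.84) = 0.08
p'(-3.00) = 0.00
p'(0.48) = 0.03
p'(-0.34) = 0.02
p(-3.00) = -0.03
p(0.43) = 0.01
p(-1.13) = -0.02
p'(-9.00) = 0.00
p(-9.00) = -0.04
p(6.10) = -67.78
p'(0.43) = 0.03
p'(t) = -t/((t - 7)*(t - 6)^2) - t/((t - 7)^2*(t - 6)) + 1/((t - 7)*(t - 6))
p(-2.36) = -0.03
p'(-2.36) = 0.01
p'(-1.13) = 0.01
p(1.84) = 0.09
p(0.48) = 0.01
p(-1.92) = -0.03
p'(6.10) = 591.36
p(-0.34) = -0.01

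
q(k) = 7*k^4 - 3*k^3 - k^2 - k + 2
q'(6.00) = 5711.00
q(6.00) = 8384.00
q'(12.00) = 47063.00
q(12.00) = 139814.00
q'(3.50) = 1082.25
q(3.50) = 908.06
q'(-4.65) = -3001.55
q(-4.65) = 3559.39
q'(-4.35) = -2467.36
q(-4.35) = 2740.79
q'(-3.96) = -1872.99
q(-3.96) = 1897.96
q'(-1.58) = -130.75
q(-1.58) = 56.54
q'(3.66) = 1243.90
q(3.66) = 1093.96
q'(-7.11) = -10505.66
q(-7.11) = 18925.44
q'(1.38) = 52.69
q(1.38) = 16.22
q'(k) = 28*k^3 - 9*k^2 - 2*k - 1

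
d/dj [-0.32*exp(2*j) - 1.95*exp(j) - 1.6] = (-0.64*exp(j) - 1.95)*exp(j)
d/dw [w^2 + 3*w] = 2*w + 3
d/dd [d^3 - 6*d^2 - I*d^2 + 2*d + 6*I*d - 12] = 3*d^2 - 12*d - 2*I*d + 2 + 6*I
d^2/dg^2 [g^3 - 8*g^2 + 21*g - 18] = 6*g - 16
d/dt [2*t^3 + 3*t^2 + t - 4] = 6*t^2 + 6*t + 1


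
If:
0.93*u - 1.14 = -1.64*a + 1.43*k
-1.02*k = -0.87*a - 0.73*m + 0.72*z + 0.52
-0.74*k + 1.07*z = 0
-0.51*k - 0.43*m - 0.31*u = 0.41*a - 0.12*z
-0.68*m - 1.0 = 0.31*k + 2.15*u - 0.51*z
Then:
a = 0.80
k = -0.09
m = -0.43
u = -0.33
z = -0.06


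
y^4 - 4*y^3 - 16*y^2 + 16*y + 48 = (y - 6)*(y - 2)*(y + 2)^2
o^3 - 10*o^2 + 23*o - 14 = (o - 7)*(o - 2)*(o - 1)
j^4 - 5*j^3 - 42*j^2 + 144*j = j*(j - 8)*(j - 3)*(j + 6)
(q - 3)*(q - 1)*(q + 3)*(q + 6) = q^4 + 5*q^3 - 15*q^2 - 45*q + 54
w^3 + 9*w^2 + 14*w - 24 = (w - 1)*(w + 4)*(w + 6)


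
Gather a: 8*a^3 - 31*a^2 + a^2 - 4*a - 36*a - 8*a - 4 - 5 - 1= 8*a^3 - 30*a^2 - 48*a - 10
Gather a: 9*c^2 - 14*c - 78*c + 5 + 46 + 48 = 9*c^2 - 92*c + 99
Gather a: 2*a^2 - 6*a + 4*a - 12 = 2*a^2 - 2*a - 12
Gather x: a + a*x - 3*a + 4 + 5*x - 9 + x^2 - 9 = -2*a + x^2 + x*(a + 5) - 14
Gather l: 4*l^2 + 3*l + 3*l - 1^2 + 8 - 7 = 4*l^2 + 6*l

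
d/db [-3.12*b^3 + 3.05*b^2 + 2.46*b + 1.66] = -9.36*b^2 + 6.1*b + 2.46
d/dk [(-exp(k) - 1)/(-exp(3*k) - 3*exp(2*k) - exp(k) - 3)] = (-(exp(k) + 1)*(3*exp(2*k) + 6*exp(k) + 1) + exp(3*k) + 3*exp(2*k) + exp(k) + 3)*exp(k)/(exp(3*k) + 3*exp(2*k) + exp(k) + 3)^2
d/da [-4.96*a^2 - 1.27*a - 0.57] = -9.92*a - 1.27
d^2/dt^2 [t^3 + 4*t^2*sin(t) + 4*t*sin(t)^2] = -4*t^2*sin(t) + 16*t*cos(t) + 8*t*cos(2*t) + 6*t + 8*sin(t) + 8*sin(2*t)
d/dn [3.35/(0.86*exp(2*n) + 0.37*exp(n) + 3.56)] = (-5.762*exp(n) - 1.2395)*exp(n)/(0.86*exp(2*n) + 0.37*exp(n) + 3.56)^2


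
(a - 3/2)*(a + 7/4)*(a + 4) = a^3 + 17*a^2/4 - 13*a/8 - 21/2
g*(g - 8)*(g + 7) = g^3 - g^2 - 56*g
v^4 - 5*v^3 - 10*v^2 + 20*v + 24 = (v - 6)*(v - 2)*(v + 1)*(v + 2)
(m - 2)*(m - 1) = m^2 - 3*m + 2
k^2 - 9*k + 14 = (k - 7)*(k - 2)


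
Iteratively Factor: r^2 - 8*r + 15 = (r - 5)*(r - 3)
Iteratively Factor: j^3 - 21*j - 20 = (j + 4)*(j^2 - 4*j - 5) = (j + 1)*(j + 4)*(j - 5)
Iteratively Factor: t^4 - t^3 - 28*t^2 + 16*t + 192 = (t - 4)*(t^3 + 3*t^2 - 16*t - 48) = (t - 4)^2*(t^2 + 7*t + 12) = (t - 4)^2*(t + 4)*(t + 3)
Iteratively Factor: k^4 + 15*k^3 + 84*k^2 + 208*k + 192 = (k + 4)*(k^3 + 11*k^2 + 40*k + 48) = (k + 4)^2*(k^2 + 7*k + 12) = (k + 4)^3*(k + 3)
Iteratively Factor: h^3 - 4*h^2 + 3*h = (h)*(h^2 - 4*h + 3) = h*(h - 3)*(h - 1)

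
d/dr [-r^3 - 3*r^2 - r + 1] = -3*r^2 - 6*r - 1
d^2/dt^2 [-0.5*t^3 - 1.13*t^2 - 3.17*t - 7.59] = -3.0*t - 2.26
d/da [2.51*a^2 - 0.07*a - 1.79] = 5.02*a - 0.07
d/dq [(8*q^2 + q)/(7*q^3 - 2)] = 2*(-28*q^4 - 7*q^3 - 16*q - 1)/(49*q^6 - 28*q^3 + 4)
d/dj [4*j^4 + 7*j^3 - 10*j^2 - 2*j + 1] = 16*j^3 + 21*j^2 - 20*j - 2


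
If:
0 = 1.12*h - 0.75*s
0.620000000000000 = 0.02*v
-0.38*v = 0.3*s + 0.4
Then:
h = -27.19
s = -40.60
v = 31.00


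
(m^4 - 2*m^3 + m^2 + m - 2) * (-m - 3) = -m^5 - m^4 + 5*m^3 - 4*m^2 - m + 6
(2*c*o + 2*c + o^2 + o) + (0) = 2*c*o + 2*c + o^2 + o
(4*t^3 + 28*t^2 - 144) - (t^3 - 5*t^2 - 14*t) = 3*t^3 + 33*t^2 + 14*t - 144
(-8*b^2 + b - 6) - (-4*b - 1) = -8*b^2 + 5*b - 5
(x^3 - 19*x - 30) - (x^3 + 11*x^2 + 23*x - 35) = -11*x^2 - 42*x + 5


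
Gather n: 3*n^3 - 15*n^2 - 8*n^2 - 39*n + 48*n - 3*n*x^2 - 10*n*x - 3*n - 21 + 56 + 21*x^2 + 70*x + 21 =3*n^3 - 23*n^2 + n*(-3*x^2 - 10*x + 6) + 21*x^2 + 70*x + 56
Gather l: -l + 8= 8 - l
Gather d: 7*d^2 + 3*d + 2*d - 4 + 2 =7*d^2 + 5*d - 2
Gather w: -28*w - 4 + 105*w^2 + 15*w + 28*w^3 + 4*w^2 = 28*w^3 + 109*w^2 - 13*w - 4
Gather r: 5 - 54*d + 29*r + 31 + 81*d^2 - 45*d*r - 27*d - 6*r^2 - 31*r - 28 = 81*d^2 - 81*d - 6*r^2 + r*(-45*d - 2) + 8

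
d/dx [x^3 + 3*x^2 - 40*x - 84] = 3*x^2 + 6*x - 40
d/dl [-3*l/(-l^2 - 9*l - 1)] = 3*(1 - l^2)/(l^4 + 18*l^3 + 83*l^2 + 18*l + 1)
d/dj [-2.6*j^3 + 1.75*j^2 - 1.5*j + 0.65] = -7.8*j^2 + 3.5*j - 1.5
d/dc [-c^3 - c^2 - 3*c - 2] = -3*c^2 - 2*c - 3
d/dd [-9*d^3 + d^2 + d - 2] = -27*d^2 + 2*d + 1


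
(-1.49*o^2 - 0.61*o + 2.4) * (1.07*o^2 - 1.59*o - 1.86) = -1.5943*o^4 + 1.7164*o^3 + 6.3093*o^2 - 2.6814*o - 4.464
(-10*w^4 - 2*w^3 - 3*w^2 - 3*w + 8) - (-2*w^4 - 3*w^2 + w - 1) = -8*w^4 - 2*w^3 - 4*w + 9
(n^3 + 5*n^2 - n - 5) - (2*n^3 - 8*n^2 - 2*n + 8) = -n^3 + 13*n^2 + n - 13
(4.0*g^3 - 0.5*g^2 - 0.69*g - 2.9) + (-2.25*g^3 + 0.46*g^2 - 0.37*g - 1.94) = 1.75*g^3 - 0.04*g^2 - 1.06*g - 4.84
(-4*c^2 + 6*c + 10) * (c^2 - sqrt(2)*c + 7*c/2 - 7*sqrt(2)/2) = -4*c^4 - 8*c^3 + 4*sqrt(2)*c^3 + 8*sqrt(2)*c^2 + 31*c^2 - 31*sqrt(2)*c + 35*c - 35*sqrt(2)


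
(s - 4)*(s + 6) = s^2 + 2*s - 24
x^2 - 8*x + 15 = (x - 5)*(x - 3)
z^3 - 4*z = z*(z - 2)*(z + 2)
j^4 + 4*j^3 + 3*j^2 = j^2*(j + 1)*(j + 3)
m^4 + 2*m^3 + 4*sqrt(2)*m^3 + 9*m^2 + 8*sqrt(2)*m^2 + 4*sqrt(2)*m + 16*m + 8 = (m + 1)^2*(m + 2*sqrt(2))^2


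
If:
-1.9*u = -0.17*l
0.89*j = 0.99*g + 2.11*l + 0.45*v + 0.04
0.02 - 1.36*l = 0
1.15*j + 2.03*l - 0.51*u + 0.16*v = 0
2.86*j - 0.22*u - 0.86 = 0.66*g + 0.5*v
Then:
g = 0.88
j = 0.21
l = 0.01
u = 0.00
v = -1.69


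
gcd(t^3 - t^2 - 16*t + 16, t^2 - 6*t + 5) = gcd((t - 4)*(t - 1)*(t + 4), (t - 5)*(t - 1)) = t - 1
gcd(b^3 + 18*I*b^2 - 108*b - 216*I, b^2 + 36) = b + 6*I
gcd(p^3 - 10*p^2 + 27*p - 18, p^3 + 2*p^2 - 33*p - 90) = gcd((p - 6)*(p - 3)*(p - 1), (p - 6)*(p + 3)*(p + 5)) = p - 6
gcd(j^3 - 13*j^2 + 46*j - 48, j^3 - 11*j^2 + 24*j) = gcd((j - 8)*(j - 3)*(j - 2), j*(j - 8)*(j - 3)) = j^2 - 11*j + 24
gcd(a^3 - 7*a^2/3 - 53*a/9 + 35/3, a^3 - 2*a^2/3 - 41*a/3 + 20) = a^2 - 14*a/3 + 5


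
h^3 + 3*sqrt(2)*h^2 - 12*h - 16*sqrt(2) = (h - 2*sqrt(2))*(h + sqrt(2))*(h + 4*sqrt(2))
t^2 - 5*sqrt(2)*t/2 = t*(t - 5*sqrt(2)/2)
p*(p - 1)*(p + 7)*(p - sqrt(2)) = p^4 - sqrt(2)*p^3 + 6*p^3 - 6*sqrt(2)*p^2 - 7*p^2 + 7*sqrt(2)*p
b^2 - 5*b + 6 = (b - 3)*(b - 2)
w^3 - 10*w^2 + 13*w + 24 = (w - 8)*(w - 3)*(w + 1)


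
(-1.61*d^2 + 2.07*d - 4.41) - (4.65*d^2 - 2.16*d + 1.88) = -6.26*d^2 + 4.23*d - 6.29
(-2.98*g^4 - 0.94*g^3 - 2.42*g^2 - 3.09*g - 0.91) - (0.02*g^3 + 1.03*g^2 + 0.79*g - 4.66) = -2.98*g^4 - 0.96*g^3 - 3.45*g^2 - 3.88*g + 3.75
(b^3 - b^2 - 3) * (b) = b^4 - b^3 - 3*b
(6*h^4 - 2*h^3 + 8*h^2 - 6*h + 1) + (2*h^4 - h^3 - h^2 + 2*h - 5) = 8*h^4 - 3*h^3 + 7*h^2 - 4*h - 4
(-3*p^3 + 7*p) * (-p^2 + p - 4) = 3*p^5 - 3*p^4 + 5*p^3 + 7*p^2 - 28*p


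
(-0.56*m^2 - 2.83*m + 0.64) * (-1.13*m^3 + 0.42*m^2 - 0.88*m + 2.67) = 0.6328*m^5 + 2.9627*m^4 - 1.419*m^3 + 1.264*m^2 - 8.1193*m + 1.7088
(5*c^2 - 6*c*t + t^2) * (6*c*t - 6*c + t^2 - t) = 30*c^3*t - 30*c^3 - 31*c^2*t^2 + 31*c^2*t + t^4 - t^3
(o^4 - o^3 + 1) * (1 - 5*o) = -5*o^5 + 6*o^4 - o^3 - 5*o + 1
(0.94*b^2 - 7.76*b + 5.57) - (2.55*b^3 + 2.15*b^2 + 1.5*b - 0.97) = -2.55*b^3 - 1.21*b^2 - 9.26*b + 6.54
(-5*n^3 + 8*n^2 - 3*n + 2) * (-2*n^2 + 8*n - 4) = 10*n^5 - 56*n^4 + 90*n^3 - 60*n^2 + 28*n - 8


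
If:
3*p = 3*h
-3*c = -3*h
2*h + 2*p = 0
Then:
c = 0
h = 0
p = 0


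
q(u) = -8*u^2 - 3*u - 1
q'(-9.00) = 141.00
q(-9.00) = -622.00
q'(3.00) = -51.00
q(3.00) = -82.00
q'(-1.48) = 20.68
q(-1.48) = -14.08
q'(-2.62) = 38.92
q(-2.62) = -48.06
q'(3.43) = -57.88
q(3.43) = -105.41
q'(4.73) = -78.68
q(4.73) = -194.17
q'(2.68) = -45.88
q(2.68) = -66.50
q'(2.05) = -35.80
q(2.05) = -40.77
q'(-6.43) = 99.88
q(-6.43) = -312.47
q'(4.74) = -78.84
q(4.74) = -194.96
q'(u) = -16*u - 3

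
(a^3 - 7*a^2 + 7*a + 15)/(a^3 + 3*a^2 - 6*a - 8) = (a^2 - 8*a + 15)/(a^2 + 2*a - 8)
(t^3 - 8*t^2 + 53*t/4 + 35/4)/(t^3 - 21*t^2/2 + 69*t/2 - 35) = (t + 1/2)/(t - 2)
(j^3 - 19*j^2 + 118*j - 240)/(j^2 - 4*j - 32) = (j^2 - 11*j + 30)/(j + 4)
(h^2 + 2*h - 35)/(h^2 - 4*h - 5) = (h + 7)/(h + 1)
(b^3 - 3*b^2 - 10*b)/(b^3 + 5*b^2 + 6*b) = (b - 5)/(b + 3)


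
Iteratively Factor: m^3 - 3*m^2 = (m)*(m^2 - 3*m) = m^2*(m - 3)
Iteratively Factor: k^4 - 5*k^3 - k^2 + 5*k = (k)*(k^3 - 5*k^2 - k + 5) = k*(k - 5)*(k^2 - 1) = k*(k - 5)*(k + 1)*(k - 1)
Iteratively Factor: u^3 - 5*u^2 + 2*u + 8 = (u - 2)*(u^2 - 3*u - 4) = (u - 4)*(u - 2)*(u + 1)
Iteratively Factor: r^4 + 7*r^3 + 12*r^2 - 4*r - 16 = (r + 4)*(r^3 + 3*r^2 - 4) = (r - 1)*(r + 4)*(r^2 + 4*r + 4) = (r - 1)*(r + 2)*(r + 4)*(r + 2)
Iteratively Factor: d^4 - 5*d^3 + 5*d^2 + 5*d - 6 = (d - 2)*(d^3 - 3*d^2 - d + 3) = (d - 3)*(d - 2)*(d^2 - 1) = (d - 3)*(d - 2)*(d + 1)*(d - 1)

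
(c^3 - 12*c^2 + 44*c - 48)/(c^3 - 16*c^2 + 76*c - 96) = (c - 4)/(c - 8)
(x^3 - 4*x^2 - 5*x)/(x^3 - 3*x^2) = (x^2 - 4*x - 5)/(x*(x - 3))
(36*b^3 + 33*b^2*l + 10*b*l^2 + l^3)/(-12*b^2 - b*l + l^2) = (-12*b^2 - 7*b*l - l^2)/(4*b - l)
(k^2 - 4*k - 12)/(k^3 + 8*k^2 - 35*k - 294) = (k + 2)/(k^2 + 14*k + 49)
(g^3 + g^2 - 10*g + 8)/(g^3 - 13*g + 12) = (g - 2)/(g - 3)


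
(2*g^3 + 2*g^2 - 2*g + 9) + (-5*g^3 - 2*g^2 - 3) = -3*g^3 - 2*g + 6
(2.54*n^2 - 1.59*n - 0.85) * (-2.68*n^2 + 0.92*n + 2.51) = -6.8072*n^4 + 6.598*n^3 + 7.1906*n^2 - 4.7729*n - 2.1335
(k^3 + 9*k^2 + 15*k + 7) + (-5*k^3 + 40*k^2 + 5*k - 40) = -4*k^3 + 49*k^2 + 20*k - 33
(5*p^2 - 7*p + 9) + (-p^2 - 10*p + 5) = 4*p^2 - 17*p + 14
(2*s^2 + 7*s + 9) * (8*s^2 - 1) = 16*s^4 + 56*s^3 + 70*s^2 - 7*s - 9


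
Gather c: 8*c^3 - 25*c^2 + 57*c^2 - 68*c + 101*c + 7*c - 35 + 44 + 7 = 8*c^3 + 32*c^2 + 40*c + 16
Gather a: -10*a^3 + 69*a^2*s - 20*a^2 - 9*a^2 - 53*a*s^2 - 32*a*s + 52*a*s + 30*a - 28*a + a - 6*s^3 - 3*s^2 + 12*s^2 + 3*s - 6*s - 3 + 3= -10*a^3 + a^2*(69*s - 29) + a*(-53*s^2 + 20*s + 3) - 6*s^3 + 9*s^2 - 3*s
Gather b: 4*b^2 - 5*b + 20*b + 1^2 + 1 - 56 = 4*b^2 + 15*b - 54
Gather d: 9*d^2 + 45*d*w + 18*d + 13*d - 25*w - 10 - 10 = 9*d^2 + d*(45*w + 31) - 25*w - 20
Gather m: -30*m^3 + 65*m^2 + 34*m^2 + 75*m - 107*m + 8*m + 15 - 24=-30*m^3 + 99*m^2 - 24*m - 9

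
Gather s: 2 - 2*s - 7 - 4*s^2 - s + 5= -4*s^2 - 3*s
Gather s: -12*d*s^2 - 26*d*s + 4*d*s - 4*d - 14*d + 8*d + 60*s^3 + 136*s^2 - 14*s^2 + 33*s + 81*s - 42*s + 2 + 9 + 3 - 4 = -10*d + 60*s^3 + s^2*(122 - 12*d) + s*(72 - 22*d) + 10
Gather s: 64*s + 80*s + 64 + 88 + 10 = 144*s + 162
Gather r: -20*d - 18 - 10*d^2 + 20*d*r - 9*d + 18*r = -10*d^2 - 29*d + r*(20*d + 18) - 18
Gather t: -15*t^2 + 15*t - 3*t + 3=-15*t^2 + 12*t + 3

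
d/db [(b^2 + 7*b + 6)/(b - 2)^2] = (-11*b - 26)/(b^3 - 6*b^2 + 12*b - 8)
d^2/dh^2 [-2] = 0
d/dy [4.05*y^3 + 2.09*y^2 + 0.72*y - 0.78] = 12.15*y^2 + 4.18*y + 0.72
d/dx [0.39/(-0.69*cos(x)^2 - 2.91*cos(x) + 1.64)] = -(0.5382*cos(x) + 1.1349)*sin(x)/(0.69*cos(x)^2 + 2.91*cos(x) - 1.64)^2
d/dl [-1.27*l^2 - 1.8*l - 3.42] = -2.54*l - 1.8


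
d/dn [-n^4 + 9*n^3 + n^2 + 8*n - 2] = -4*n^3 + 27*n^2 + 2*n + 8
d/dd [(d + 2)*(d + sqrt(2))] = 2*d + sqrt(2) + 2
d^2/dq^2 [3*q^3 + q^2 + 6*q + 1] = 18*q + 2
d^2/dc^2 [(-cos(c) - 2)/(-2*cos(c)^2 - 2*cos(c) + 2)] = (-9*sin(c)^4*cos(c) - 7*sin(c)^4 + 13*sin(c)^2 + 8*cos(c) - 9*cos(3*c)/2 + cos(5*c)/2 + 4)/(2*(-sin(c)^2 + cos(c))^3)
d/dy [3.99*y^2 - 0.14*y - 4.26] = 7.98*y - 0.14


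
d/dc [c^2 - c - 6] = 2*c - 1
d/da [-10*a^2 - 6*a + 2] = -20*a - 6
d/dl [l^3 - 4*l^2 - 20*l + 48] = 3*l^2 - 8*l - 20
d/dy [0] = 0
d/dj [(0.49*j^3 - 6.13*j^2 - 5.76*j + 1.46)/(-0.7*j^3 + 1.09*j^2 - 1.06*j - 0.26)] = (-3.7569*j^4 - 9.1028*j^3 + 15.46*j^2 + 0.00480000000000125*j + 3.0452)/(0.49*j^6 - 1.526*j^5 + 2.6721*j^4 - 1.9468*j^3 + 0.5568*j^2 + 0.5512*j + 0.0676)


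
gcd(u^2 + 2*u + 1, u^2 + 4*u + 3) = u + 1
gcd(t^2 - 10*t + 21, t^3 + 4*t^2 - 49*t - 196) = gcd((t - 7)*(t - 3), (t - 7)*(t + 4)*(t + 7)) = t - 7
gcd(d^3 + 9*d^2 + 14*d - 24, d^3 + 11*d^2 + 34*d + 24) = d^2 + 10*d + 24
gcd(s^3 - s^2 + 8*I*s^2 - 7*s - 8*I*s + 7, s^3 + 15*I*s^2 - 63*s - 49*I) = s^2 + 8*I*s - 7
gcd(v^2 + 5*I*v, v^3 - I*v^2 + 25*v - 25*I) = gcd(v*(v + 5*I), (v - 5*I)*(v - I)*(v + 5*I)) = v + 5*I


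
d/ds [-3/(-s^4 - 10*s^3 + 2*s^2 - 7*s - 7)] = 3*(-4*s^3 - 30*s^2 + 4*s - 7)/(s^4 + 10*s^3 - 2*s^2 + 7*s + 7)^2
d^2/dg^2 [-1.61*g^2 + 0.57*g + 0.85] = -3.22000000000000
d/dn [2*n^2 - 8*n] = 4*n - 8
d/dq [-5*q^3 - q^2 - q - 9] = -15*q^2 - 2*q - 1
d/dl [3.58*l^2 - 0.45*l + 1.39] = 7.16*l - 0.45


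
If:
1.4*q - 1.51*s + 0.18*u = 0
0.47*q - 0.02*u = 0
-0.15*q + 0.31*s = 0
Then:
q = 0.00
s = 0.00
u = 0.00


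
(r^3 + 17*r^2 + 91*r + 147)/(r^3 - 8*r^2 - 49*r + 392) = (r^2 + 10*r + 21)/(r^2 - 15*r + 56)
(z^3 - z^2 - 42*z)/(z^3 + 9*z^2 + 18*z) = (z - 7)/(z + 3)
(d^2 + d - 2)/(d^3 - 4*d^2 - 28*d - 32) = (d - 1)/(d^2 - 6*d - 16)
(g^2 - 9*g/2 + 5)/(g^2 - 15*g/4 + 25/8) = 4*(g - 2)/(4*g - 5)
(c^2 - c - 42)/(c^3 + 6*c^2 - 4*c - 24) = (c - 7)/(c^2 - 4)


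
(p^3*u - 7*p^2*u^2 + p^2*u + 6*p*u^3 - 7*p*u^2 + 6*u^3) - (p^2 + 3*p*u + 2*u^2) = p^3*u - 7*p^2*u^2 + p^2*u - p^2 + 6*p*u^3 - 7*p*u^2 - 3*p*u + 6*u^3 - 2*u^2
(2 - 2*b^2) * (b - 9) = -2*b^3 + 18*b^2 + 2*b - 18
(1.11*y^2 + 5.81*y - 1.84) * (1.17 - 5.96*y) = -6.6156*y^3 - 33.3289*y^2 + 17.7641*y - 2.1528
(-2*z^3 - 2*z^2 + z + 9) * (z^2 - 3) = -2*z^5 - 2*z^4 + 7*z^3 + 15*z^2 - 3*z - 27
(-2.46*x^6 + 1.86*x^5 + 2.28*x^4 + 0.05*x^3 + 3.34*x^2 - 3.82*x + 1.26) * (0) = 0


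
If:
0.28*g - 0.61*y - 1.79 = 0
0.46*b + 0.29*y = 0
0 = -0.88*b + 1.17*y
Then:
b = 0.00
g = 6.39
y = 0.00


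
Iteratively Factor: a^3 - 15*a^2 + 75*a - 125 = (a - 5)*(a^2 - 10*a + 25) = (a - 5)^2*(a - 5)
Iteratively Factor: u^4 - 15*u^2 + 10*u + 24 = (u - 2)*(u^3 + 2*u^2 - 11*u - 12) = (u - 2)*(u + 1)*(u^2 + u - 12) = (u - 2)*(u + 1)*(u + 4)*(u - 3)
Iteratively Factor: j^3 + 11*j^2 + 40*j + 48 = (j + 4)*(j^2 + 7*j + 12) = (j + 4)^2*(j + 3)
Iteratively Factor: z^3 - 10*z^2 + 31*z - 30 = (z - 5)*(z^2 - 5*z + 6) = (z - 5)*(z - 2)*(z - 3)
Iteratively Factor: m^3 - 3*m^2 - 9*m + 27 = (m + 3)*(m^2 - 6*m + 9) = (m - 3)*(m + 3)*(m - 3)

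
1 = 1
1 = 1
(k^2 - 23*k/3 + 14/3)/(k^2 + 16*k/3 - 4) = (k - 7)/(k + 6)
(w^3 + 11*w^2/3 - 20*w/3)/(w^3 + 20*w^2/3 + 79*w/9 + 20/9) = 3*w*(3*w - 4)/(9*w^2 + 15*w + 4)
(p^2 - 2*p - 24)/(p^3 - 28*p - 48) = 1/(p + 2)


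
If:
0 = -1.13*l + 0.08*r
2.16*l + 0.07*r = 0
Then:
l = 0.00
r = 0.00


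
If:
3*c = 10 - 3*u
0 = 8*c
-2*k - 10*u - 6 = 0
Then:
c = 0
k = -59/3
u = 10/3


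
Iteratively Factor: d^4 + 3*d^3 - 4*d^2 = (d)*(d^3 + 3*d^2 - 4*d) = d*(d + 4)*(d^2 - d) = d*(d - 1)*(d + 4)*(d)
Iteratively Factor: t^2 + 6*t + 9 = (t + 3)*(t + 3)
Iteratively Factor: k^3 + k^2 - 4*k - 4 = (k + 1)*(k^2 - 4) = (k - 2)*(k + 1)*(k + 2)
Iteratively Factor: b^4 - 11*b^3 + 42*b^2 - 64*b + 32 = (b - 4)*(b^3 - 7*b^2 + 14*b - 8) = (b - 4)^2*(b^2 - 3*b + 2) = (b - 4)^2*(b - 2)*(b - 1)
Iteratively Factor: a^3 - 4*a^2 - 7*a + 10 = (a - 1)*(a^2 - 3*a - 10) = (a - 5)*(a - 1)*(a + 2)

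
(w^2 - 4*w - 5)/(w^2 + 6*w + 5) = (w - 5)/(w + 5)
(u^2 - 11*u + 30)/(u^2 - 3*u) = (u^2 - 11*u + 30)/(u*(u - 3))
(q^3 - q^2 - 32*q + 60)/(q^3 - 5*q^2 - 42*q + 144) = (q^2 - 7*q + 10)/(q^2 - 11*q + 24)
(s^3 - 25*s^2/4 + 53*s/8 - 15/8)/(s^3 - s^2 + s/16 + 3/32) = 4*(s - 5)/(4*s + 1)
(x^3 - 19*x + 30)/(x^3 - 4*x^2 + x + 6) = (x + 5)/(x + 1)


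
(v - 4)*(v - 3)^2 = v^3 - 10*v^2 + 33*v - 36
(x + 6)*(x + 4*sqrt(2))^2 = x^3 + 6*x^2 + 8*sqrt(2)*x^2 + 32*x + 48*sqrt(2)*x + 192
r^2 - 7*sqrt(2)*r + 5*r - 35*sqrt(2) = (r + 5)*(r - 7*sqrt(2))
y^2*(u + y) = u*y^2 + y^3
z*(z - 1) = z^2 - z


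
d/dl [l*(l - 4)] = 2*l - 4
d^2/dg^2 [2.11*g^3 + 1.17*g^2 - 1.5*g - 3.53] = 12.66*g + 2.34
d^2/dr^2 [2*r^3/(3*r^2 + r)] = 4/(27*r^3 + 27*r^2 + 9*r + 1)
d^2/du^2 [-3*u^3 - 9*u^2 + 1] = -18*u - 18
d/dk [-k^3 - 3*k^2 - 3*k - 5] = -3*k^2 - 6*k - 3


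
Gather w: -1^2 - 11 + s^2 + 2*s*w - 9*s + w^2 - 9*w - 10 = s^2 - 9*s + w^2 + w*(2*s - 9) - 22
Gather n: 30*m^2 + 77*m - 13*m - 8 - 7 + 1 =30*m^2 + 64*m - 14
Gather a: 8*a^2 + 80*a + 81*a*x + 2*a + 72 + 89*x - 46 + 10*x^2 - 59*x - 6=8*a^2 + a*(81*x + 82) + 10*x^2 + 30*x + 20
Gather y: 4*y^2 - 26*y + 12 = 4*y^2 - 26*y + 12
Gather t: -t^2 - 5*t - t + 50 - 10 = -t^2 - 6*t + 40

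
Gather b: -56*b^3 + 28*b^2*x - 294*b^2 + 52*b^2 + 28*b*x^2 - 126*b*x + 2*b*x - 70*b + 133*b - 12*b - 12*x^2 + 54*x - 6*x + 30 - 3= -56*b^3 + b^2*(28*x - 242) + b*(28*x^2 - 124*x + 51) - 12*x^2 + 48*x + 27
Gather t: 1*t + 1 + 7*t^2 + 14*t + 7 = 7*t^2 + 15*t + 8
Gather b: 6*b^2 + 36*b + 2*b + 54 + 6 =6*b^2 + 38*b + 60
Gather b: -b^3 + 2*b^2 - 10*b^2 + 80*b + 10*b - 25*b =-b^3 - 8*b^2 + 65*b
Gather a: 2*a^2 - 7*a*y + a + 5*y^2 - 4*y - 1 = 2*a^2 + a*(1 - 7*y) + 5*y^2 - 4*y - 1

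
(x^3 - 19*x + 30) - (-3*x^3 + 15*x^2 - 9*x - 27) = 4*x^3 - 15*x^2 - 10*x + 57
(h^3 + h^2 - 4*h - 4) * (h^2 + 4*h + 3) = h^5 + 5*h^4 + 3*h^3 - 17*h^2 - 28*h - 12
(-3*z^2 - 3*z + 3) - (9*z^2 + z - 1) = -12*z^2 - 4*z + 4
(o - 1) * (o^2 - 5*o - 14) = o^3 - 6*o^2 - 9*o + 14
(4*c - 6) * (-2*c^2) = -8*c^3 + 12*c^2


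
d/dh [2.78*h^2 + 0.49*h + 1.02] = 5.56*h + 0.49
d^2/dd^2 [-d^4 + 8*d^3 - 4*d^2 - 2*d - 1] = -12*d^2 + 48*d - 8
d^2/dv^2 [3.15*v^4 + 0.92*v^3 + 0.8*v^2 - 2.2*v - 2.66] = 37.8*v^2 + 5.52*v + 1.6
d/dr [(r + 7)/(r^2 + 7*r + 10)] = (r^2 + 7*r - (r + 7)*(2*r + 7) + 10)/(r^2 + 7*r + 10)^2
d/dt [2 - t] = -1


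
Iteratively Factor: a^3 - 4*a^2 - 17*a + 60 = (a + 4)*(a^2 - 8*a + 15) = (a - 3)*(a + 4)*(a - 5)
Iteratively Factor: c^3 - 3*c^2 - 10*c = (c - 5)*(c^2 + 2*c) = c*(c - 5)*(c + 2)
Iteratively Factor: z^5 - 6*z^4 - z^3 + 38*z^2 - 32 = (z - 1)*(z^4 - 5*z^3 - 6*z^2 + 32*z + 32) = (z - 4)*(z - 1)*(z^3 - z^2 - 10*z - 8) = (z - 4)*(z - 1)*(z + 2)*(z^2 - 3*z - 4) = (z - 4)*(z - 1)*(z + 1)*(z + 2)*(z - 4)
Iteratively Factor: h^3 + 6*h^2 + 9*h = (h + 3)*(h^2 + 3*h) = (h + 3)^2*(h)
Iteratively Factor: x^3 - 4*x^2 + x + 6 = (x - 2)*(x^2 - 2*x - 3) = (x - 3)*(x - 2)*(x + 1)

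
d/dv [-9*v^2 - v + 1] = -18*v - 1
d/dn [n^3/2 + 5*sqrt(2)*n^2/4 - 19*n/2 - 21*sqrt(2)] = 3*n^2/2 + 5*sqrt(2)*n/2 - 19/2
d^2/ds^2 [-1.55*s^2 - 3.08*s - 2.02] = -3.10000000000000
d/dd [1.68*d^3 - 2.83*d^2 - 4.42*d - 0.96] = 5.04*d^2 - 5.66*d - 4.42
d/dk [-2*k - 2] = -2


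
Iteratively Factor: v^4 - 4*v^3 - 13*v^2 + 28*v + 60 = (v - 5)*(v^3 + v^2 - 8*v - 12) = (v - 5)*(v + 2)*(v^2 - v - 6) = (v - 5)*(v + 2)^2*(v - 3)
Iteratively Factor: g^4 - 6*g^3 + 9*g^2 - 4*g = (g - 1)*(g^3 - 5*g^2 + 4*g) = g*(g - 1)*(g^2 - 5*g + 4) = g*(g - 1)^2*(g - 4)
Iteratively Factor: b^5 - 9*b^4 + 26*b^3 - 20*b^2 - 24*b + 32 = (b - 4)*(b^4 - 5*b^3 + 6*b^2 + 4*b - 8) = (b - 4)*(b + 1)*(b^3 - 6*b^2 + 12*b - 8) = (b - 4)*(b - 2)*(b + 1)*(b^2 - 4*b + 4) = (b - 4)*(b - 2)^2*(b + 1)*(b - 2)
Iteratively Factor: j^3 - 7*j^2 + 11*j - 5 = (j - 1)*(j^2 - 6*j + 5) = (j - 5)*(j - 1)*(j - 1)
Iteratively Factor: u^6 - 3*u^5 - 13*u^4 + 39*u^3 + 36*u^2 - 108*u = (u - 3)*(u^5 - 13*u^3 + 36*u) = (u - 3)*(u + 3)*(u^4 - 3*u^3 - 4*u^2 + 12*u) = (u - 3)*(u + 2)*(u + 3)*(u^3 - 5*u^2 + 6*u) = (u - 3)*(u - 2)*(u + 2)*(u + 3)*(u^2 - 3*u) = u*(u - 3)*(u - 2)*(u + 2)*(u + 3)*(u - 3)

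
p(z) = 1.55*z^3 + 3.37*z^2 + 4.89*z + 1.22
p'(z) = 4.65*z^2 + 6.74*z + 4.89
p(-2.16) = -9.24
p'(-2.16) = 12.03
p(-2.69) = -17.72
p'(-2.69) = 20.41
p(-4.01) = -64.14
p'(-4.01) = 52.64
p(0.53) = 4.99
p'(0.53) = 9.77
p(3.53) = 128.65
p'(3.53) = 86.63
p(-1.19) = -2.44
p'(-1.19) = 3.45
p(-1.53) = -3.92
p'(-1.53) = 5.46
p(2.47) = 57.22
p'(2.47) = 49.91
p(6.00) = 486.68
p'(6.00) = 212.73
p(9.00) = 1448.15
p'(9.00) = 442.20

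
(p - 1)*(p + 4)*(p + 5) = p^3 + 8*p^2 + 11*p - 20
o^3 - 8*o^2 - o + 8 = (o - 8)*(o - 1)*(o + 1)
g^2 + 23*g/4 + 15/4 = (g + 3/4)*(g + 5)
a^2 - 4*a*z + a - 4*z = (a + 1)*(a - 4*z)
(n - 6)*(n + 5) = n^2 - n - 30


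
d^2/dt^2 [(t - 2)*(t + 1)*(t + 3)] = 6*t + 4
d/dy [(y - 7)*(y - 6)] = 2*y - 13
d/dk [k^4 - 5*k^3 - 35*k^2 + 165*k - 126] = 4*k^3 - 15*k^2 - 70*k + 165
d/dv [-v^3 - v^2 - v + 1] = -3*v^2 - 2*v - 1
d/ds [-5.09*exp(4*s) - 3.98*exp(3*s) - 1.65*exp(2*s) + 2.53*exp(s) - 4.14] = (-20.36*exp(3*s) - 11.94*exp(2*s) - 3.3*exp(s) + 2.53)*exp(s)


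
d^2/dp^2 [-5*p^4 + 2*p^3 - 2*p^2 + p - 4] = -60*p^2 + 12*p - 4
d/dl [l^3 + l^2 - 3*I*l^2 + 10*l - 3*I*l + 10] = 3*l^2 + l*(2 - 6*I) + 10 - 3*I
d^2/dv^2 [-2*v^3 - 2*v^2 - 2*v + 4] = -12*v - 4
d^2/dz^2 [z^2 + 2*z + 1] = 2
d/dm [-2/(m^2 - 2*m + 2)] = 4*(m - 1)/(m^2 - 2*m + 2)^2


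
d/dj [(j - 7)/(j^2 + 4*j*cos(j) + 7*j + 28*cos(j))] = (4*j^2*sin(j) - j^2 + 14*j - 196*sin(j) + 56*cos(j) + 49)/((j + 7)^2*(j + 4*cos(j))^2)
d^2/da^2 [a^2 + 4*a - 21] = 2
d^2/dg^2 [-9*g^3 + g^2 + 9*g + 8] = 2 - 54*g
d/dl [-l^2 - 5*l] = -2*l - 5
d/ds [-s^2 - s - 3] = -2*s - 1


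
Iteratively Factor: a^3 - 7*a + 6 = (a + 3)*(a^2 - 3*a + 2) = (a - 1)*(a + 3)*(a - 2)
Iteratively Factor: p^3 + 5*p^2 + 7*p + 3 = (p + 3)*(p^2 + 2*p + 1) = (p + 1)*(p + 3)*(p + 1)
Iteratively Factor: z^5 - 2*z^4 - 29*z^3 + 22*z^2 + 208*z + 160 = (z + 2)*(z^4 - 4*z^3 - 21*z^2 + 64*z + 80) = (z + 2)*(z + 4)*(z^3 - 8*z^2 + 11*z + 20) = (z - 4)*(z + 2)*(z + 4)*(z^2 - 4*z - 5) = (z - 4)*(z + 1)*(z + 2)*(z + 4)*(z - 5)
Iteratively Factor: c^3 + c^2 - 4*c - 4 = (c + 1)*(c^2 - 4) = (c + 1)*(c + 2)*(c - 2)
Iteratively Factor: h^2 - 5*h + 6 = (h - 3)*(h - 2)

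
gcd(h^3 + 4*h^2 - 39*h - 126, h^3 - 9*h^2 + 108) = h^2 - 3*h - 18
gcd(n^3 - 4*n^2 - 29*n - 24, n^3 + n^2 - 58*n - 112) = n - 8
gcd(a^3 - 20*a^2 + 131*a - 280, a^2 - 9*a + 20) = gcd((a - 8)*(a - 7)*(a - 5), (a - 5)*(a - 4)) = a - 5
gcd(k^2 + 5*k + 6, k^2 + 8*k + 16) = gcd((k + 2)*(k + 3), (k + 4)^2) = 1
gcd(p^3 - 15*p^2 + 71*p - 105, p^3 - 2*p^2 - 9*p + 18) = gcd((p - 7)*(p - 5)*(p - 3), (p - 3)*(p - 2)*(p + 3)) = p - 3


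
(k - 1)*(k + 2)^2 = k^3 + 3*k^2 - 4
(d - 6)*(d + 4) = d^2 - 2*d - 24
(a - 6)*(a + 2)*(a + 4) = a^3 - 28*a - 48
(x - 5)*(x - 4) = x^2 - 9*x + 20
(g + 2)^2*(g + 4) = g^3 + 8*g^2 + 20*g + 16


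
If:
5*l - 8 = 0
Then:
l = 8/5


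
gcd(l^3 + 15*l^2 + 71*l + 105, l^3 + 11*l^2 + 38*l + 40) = l + 5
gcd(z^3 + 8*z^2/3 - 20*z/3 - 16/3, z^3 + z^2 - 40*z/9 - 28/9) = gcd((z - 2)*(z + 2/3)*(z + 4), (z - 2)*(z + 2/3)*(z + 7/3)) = z^2 - 4*z/3 - 4/3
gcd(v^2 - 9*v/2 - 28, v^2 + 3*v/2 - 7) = v + 7/2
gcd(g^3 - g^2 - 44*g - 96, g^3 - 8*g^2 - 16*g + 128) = g^2 - 4*g - 32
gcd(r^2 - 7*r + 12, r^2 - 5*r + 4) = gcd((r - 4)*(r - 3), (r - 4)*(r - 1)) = r - 4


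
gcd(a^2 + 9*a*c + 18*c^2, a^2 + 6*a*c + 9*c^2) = a + 3*c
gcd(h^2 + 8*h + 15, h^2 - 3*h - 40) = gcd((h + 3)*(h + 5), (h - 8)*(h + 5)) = h + 5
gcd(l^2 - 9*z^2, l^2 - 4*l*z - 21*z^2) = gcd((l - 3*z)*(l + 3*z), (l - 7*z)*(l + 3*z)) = l + 3*z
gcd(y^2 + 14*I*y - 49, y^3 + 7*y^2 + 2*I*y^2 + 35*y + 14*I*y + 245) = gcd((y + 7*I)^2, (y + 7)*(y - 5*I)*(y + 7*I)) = y + 7*I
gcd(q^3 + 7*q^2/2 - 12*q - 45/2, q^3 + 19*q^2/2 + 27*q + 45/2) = q^2 + 13*q/2 + 15/2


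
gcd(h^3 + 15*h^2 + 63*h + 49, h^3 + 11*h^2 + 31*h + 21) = h^2 + 8*h + 7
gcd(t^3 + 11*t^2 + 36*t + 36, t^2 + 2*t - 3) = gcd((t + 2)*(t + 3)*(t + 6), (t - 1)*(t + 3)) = t + 3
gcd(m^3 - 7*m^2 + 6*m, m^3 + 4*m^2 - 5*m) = m^2 - m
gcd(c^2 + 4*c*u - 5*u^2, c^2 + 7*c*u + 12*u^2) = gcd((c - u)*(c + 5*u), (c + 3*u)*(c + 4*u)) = 1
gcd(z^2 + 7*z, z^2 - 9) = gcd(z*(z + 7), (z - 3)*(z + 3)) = 1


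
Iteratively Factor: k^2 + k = (k + 1)*(k)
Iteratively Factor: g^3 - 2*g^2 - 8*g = (g - 4)*(g^2 + 2*g) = g*(g - 4)*(g + 2)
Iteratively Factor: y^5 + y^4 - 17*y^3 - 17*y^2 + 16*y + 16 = (y - 4)*(y^4 + 5*y^3 + 3*y^2 - 5*y - 4) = (y - 4)*(y - 1)*(y^3 + 6*y^2 + 9*y + 4) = (y - 4)*(y - 1)*(y + 1)*(y^2 + 5*y + 4) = (y - 4)*(y - 1)*(y + 1)^2*(y + 4)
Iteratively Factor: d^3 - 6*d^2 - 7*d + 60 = (d - 5)*(d^2 - d - 12) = (d - 5)*(d + 3)*(d - 4)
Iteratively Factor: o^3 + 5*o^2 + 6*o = (o + 3)*(o^2 + 2*o) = o*(o + 3)*(o + 2)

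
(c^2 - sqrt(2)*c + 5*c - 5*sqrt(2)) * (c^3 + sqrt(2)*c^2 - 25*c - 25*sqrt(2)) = c^5 + 5*c^4 - 27*c^3 - 135*c^2 + 50*c + 250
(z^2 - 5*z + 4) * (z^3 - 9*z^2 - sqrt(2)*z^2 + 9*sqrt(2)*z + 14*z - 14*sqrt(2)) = z^5 - 14*z^4 - sqrt(2)*z^4 + 14*sqrt(2)*z^3 + 63*z^3 - 106*z^2 - 63*sqrt(2)*z^2 + 56*z + 106*sqrt(2)*z - 56*sqrt(2)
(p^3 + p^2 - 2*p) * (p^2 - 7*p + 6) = p^5 - 6*p^4 - 3*p^3 + 20*p^2 - 12*p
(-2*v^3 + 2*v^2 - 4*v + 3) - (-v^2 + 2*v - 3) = -2*v^3 + 3*v^2 - 6*v + 6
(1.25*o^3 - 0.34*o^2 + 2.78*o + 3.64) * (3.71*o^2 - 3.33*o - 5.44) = 4.6375*o^5 - 5.4239*o^4 + 4.646*o^3 + 6.0966*o^2 - 27.2444*o - 19.8016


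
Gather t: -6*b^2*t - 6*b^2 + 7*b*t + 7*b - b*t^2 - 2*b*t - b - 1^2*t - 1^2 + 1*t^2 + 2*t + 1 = -6*b^2 + 6*b + t^2*(1 - b) + t*(-6*b^2 + 5*b + 1)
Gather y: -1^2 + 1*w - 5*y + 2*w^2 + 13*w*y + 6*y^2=2*w^2 + w + 6*y^2 + y*(13*w - 5) - 1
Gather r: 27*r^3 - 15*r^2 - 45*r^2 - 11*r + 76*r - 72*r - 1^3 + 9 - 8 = 27*r^3 - 60*r^2 - 7*r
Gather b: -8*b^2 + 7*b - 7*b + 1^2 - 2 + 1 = -8*b^2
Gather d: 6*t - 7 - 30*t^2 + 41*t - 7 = -30*t^2 + 47*t - 14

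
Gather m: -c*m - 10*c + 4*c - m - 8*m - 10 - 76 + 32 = -6*c + m*(-c - 9) - 54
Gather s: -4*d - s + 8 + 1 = -4*d - s + 9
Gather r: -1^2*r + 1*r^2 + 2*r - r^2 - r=0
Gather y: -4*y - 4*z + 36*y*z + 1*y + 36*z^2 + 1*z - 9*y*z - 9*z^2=y*(27*z - 3) + 27*z^2 - 3*z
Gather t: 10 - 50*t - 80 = -50*t - 70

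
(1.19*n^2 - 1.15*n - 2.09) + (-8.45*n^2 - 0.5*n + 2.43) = -7.26*n^2 - 1.65*n + 0.34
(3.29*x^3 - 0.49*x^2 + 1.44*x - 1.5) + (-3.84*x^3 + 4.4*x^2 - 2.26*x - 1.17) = -0.55*x^3 + 3.91*x^2 - 0.82*x - 2.67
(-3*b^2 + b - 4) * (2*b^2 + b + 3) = -6*b^4 - b^3 - 16*b^2 - b - 12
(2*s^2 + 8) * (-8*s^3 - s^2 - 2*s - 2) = -16*s^5 - 2*s^4 - 68*s^3 - 12*s^2 - 16*s - 16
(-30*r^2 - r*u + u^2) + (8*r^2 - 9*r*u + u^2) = -22*r^2 - 10*r*u + 2*u^2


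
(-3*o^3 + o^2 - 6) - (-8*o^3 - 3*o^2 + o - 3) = 5*o^3 + 4*o^2 - o - 3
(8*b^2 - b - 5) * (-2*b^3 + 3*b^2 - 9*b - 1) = -16*b^5 + 26*b^4 - 65*b^3 - 14*b^2 + 46*b + 5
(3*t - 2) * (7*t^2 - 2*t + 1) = 21*t^3 - 20*t^2 + 7*t - 2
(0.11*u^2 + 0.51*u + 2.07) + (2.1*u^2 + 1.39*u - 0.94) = 2.21*u^2 + 1.9*u + 1.13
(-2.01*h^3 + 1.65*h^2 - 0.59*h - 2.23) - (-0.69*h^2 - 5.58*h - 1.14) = -2.01*h^3 + 2.34*h^2 + 4.99*h - 1.09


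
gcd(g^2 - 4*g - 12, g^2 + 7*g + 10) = g + 2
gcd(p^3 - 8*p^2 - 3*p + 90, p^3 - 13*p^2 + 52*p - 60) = p^2 - 11*p + 30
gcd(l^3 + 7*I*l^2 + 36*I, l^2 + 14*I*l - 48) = l + 6*I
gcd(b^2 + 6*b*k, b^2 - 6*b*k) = b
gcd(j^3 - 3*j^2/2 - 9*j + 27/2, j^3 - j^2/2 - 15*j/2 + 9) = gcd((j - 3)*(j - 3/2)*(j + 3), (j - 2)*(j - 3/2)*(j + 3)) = j^2 + 3*j/2 - 9/2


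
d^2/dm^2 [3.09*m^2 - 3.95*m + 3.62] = 6.18000000000000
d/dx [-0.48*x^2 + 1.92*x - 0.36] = 1.92 - 0.96*x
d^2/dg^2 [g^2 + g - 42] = 2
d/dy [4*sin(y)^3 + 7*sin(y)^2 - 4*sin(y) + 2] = 2*(6*sin(y)^2 + 7*sin(y) - 2)*cos(y)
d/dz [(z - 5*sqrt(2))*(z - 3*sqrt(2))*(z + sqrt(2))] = 3*z^2 - 14*sqrt(2)*z + 14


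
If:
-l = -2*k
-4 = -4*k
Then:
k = 1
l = 2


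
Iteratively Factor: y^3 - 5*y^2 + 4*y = (y - 1)*(y^2 - 4*y) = y*(y - 1)*(y - 4)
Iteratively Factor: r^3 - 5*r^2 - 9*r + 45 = (r - 5)*(r^2 - 9) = (r - 5)*(r - 3)*(r + 3)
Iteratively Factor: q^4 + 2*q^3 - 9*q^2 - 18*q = (q - 3)*(q^3 + 5*q^2 + 6*q) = q*(q - 3)*(q^2 + 5*q + 6) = q*(q - 3)*(q + 3)*(q + 2)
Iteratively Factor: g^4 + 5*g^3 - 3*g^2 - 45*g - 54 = (g - 3)*(g^3 + 8*g^2 + 21*g + 18) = (g - 3)*(g + 3)*(g^2 + 5*g + 6) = (g - 3)*(g + 2)*(g + 3)*(g + 3)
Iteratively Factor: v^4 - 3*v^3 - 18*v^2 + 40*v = (v - 5)*(v^3 + 2*v^2 - 8*v) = (v - 5)*(v - 2)*(v^2 + 4*v) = (v - 5)*(v - 2)*(v + 4)*(v)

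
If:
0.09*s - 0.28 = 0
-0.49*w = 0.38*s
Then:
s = 3.11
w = -2.41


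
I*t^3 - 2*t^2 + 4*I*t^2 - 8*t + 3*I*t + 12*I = (t + 4)*(t + 3*I)*(I*t + 1)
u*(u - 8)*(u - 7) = u^3 - 15*u^2 + 56*u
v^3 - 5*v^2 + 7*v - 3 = (v - 3)*(v - 1)^2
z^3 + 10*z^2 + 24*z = z*(z + 4)*(z + 6)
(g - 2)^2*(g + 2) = g^3 - 2*g^2 - 4*g + 8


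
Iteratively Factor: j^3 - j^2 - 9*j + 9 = (j - 3)*(j^2 + 2*j - 3) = (j - 3)*(j - 1)*(j + 3)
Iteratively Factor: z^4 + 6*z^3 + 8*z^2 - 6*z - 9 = (z + 3)*(z^3 + 3*z^2 - z - 3) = (z + 3)^2*(z^2 - 1) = (z - 1)*(z + 3)^2*(z + 1)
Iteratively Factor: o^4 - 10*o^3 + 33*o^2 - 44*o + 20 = (o - 1)*(o^3 - 9*o^2 + 24*o - 20) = (o - 2)*(o - 1)*(o^2 - 7*o + 10) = (o - 2)^2*(o - 1)*(o - 5)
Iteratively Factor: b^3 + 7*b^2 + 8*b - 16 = (b + 4)*(b^2 + 3*b - 4) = (b + 4)^2*(b - 1)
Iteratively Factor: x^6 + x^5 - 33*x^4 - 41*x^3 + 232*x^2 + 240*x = (x)*(x^5 + x^4 - 33*x^3 - 41*x^2 + 232*x + 240) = x*(x - 3)*(x^4 + 4*x^3 - 21*x^2 - 104*x - 80) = x*(x - 3)*(x + 4)*(x^3 - 21*x - 20) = x*(x - 3)*(x + 4)^2*(x^2 - 4*x - 5) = x*(x - 3)*(x + 1)*(x + 4)^2*(x - 5)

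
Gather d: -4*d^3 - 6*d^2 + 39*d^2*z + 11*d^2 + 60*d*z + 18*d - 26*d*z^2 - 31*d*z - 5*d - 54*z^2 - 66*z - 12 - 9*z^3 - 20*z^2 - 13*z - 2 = -4*d^3 + d^2*(39*z + 5) + d*(-26*z^2 + 29*z + 13) - 9*z^3 - 74*z^2 - 79*z - 14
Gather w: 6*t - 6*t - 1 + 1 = 0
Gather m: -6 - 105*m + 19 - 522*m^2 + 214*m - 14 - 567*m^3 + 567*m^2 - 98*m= -567*m^3 + 45*m^2 + 11*m - 1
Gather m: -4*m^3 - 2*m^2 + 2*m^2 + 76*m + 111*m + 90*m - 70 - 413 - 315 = -4*m^3 + 277*m - 798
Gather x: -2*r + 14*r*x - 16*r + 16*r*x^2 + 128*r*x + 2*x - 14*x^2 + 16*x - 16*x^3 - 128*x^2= -18*r - 16*x^3 + x^2*(16*r - 142) + x*(142*r + 18)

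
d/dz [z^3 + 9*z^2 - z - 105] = 3*z^2 + 18*z - 1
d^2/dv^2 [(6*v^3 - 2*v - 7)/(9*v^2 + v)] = 2*(-156*v^3 - 1701*v^2 - 189*v - 7)/(v^3*(729*v^3 + 243*v^2 + 27*v + 1))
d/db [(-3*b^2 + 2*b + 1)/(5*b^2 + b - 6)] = -13/(25*b^2 + 60*b + 36)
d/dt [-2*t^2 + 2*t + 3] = 2 - 4*t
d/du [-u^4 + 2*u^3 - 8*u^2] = 2*u*(-2*u^2 + 3*u - 8)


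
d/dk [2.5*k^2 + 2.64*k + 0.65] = 5.0*k + 2.64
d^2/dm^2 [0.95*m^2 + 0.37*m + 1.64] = 1.90000000000000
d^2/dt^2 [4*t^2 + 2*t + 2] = 8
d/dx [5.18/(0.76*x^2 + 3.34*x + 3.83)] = (-7.8736*x - 17.3012)/(0.76*x^2 + 3.34*x + 3.83)^2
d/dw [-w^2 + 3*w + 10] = 3 - 2*w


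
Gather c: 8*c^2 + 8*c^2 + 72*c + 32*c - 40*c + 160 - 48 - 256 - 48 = 16*c^2 + 64*c - 192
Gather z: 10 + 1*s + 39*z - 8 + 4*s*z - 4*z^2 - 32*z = s - 4*z^2 + z*(4*s + 7) + 2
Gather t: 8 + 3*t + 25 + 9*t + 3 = 12*t + 36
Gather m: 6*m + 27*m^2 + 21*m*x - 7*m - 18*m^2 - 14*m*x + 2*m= 9*m^2 + m*(7*x + 1)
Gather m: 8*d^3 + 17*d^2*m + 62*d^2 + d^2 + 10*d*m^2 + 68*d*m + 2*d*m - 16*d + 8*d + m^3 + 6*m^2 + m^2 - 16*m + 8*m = 8*d^3 + 63*d^2 - 8*d + m^3 + m^2*(10*d + 7) + m*(17*d^2 + 70*d - 8)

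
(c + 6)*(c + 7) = c^2 + 13*c + 42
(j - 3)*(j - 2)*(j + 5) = j^3 - 19*j + 30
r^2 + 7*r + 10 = (r + 2)*(r + 5)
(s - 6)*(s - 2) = s^2 - 8*s + 12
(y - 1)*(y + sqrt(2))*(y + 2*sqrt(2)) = y^3 - y^2 + 3*sqrt(2)*y^2 - 3*sqrt(2)*y + 4*y - 4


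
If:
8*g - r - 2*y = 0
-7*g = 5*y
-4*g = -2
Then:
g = 1/2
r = 27/5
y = -7/10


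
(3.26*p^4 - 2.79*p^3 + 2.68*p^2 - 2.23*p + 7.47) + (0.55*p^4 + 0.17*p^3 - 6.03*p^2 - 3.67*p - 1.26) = 3.81*p^4 - 2.62*p^3 - 3.35*p^2 - 5.9*p + 6.21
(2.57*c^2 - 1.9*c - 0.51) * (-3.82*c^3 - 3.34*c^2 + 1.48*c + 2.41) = -9.8174*c^5 - 1.3258*c^4 + 12.0978*c^3 + 5.0851*c^2 - 5.3338*c - 1.2291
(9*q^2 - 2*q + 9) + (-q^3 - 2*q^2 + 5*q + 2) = -q^3 + 7*q^2 + 3*q + 11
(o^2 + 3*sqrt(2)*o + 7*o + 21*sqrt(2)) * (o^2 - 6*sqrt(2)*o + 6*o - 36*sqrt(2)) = o^4 - 3*sqrt(2)*o^3 + 13*o^3 - 39*sqrt(2)*o^2 + 6*o^2 - 468*o - 126*sqrt(2)*o - 1512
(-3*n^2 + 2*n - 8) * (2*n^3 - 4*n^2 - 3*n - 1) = -6*n^5 + 16*n^4 - 15*n^3 + 29*n^2 + 22*n + 8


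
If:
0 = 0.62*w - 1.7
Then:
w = 2.74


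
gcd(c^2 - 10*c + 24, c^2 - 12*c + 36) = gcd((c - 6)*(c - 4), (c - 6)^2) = c - 6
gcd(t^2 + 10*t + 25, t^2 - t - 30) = t + 5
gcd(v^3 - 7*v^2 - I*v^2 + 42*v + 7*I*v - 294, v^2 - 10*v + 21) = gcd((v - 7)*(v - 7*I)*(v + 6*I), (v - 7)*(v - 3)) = v - 7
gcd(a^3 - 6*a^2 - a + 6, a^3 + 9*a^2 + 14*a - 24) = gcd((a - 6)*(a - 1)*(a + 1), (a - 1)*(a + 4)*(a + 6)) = a - 1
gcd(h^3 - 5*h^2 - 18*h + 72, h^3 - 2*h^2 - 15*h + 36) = h^2 + h - 12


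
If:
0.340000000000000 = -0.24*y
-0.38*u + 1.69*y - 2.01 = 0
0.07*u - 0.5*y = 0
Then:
No Solution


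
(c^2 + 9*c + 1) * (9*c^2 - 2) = 9*c^4 + 81*c^3 + 7*c^2 - 18*c - 2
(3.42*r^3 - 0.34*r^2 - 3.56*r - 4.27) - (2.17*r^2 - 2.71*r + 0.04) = 3.42*r^3 - 2.51*r^2 - 0.85*r - 4.31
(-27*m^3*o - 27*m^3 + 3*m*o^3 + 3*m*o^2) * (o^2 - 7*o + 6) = -27*m^3*o^3 + 162*m^3*o^2 + 27*m^3*o - 162*m^3 + 3*m*o^5 - 18*m*o^4 - 3*m*o^3 + 18*m*o^2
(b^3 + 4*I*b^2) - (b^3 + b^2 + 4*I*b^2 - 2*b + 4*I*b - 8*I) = -b^2 + 2*b - 4*I*b + 8*I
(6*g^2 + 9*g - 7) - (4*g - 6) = 6*g^2 + 5*g - 1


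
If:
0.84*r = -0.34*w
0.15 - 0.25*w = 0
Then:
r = -0.24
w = 0.60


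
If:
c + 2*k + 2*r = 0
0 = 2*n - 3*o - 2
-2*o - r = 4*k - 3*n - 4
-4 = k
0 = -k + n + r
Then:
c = -3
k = -4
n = -19/2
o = -7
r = 11/2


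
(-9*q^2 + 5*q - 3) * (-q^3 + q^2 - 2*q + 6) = 9*q^5 - 14*q^4 + 26*q^3 - 67*q^2 + 36*q - 18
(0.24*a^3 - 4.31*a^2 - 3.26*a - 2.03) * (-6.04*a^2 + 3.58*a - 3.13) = -1.4496*a^5 + 26.8916*a^4 + 3.5094*a^3 + 14.0807*a^2 + 2.9364*a + 6.3539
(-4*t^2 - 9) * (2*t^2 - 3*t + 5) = -8*t^4 + 12*t^3 - 38*t^2 + 27*t - 45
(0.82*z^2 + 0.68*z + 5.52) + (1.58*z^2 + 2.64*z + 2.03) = 2.4*z^2 + 3.32*z + 7.55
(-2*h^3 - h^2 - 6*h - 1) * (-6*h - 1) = 12*h^4 + 8*h^3 + 37*h^2 + 12*h + 1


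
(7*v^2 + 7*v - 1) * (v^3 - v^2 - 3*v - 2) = 7*v^5 - 29*v^3 - 34*v^2 - 11*v + 2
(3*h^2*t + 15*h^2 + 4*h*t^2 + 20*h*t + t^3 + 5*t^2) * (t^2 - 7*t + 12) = 3*h^2*t^3 - 6*h^2*t^2 - 69*h^2*t + 180*h^2 + 4*h*t^4 - 8*h*t^3 - 92*h*t^2 + 240*h*t + t^5 - 2*t^4 - 23*t^3 + 60*t^2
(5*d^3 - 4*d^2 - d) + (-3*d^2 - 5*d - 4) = 5*d^3 - 7*d^2 - 6*d - 4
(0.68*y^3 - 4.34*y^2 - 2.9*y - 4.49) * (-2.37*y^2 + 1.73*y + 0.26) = -1.6116*y^5 + 11.4622*y^4 - 0.458399999999999*y^3 + 4.4959*y^2 - 8.5217*y - 1.1674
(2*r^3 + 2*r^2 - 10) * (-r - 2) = -2*r^4 - 6*r^3 - 4*r^2 + 10*r + 20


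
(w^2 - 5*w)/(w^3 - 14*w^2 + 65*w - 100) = w/(w^2 - 9*w + 20)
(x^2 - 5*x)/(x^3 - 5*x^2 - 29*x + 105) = x*(x - 5)/(x^3 - 5*x^2 - 29*x + 105)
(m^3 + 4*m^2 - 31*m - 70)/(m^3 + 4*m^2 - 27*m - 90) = (m^2 + 9*m + 14)/(m^2 + 9*m + 18)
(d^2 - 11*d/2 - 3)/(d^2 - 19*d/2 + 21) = (2*d + 1)/(2*d - 7)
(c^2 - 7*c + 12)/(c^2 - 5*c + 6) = (c - 4)/(c - 2)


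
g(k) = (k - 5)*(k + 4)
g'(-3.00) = -7.00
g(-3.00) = -8.00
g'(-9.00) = -19.00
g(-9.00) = 70.00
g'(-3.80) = -8.60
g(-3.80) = -1.76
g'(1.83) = 2.66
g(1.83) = -18.48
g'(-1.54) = -4.08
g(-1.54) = -16.09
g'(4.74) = 8.48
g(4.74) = -2.27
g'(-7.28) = -15.56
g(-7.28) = 40.28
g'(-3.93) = -8.86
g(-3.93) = -0.63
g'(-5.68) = -12.36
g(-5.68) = 17.94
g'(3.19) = 5.38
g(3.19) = -13.01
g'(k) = 2*k - 1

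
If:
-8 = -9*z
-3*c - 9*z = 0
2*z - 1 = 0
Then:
No Solution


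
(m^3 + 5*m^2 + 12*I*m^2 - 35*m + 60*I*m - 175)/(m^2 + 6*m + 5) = (m^2 + 12*I*m - 35)/(m + 1)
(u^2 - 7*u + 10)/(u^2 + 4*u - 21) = (u^2 - 7*u + 10)/(u^2 + 4*u - 21)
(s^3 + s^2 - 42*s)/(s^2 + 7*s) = s - 6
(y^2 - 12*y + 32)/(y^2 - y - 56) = (y - 4)/(y + 7)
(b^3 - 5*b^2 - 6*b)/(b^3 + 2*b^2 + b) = (b - 6)/(b + 1)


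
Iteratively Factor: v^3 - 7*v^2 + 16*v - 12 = (v - 2)*(v^2 - 5*v + 6) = (v - 3)*(v - 2)*(v - 2)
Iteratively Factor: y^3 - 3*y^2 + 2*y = (y - 1)*(y^2 - 2*y) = (y - 2)*(y - 1)*(y)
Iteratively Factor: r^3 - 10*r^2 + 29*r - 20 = (r - 4)*(r^2 - 6*r + 5) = (r - 5)*(r - 4)*(r - 1)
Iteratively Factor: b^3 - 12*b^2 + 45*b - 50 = (b - 5)*(b^2 - 7*b + 10) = (b - 5)^2*(b - 2)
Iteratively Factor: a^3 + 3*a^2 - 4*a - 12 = (a + 3)*(a^2 - 4) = (a + 2)*(a + 3)*(a - 2)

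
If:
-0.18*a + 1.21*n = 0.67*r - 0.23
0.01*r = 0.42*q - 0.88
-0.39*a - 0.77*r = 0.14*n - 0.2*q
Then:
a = 1.08478700271096 - 2.05137416060772*r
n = 0.248555909992241*r - 0.0287093714975429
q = 0.0238095238095238*r + 2.0952380952381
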